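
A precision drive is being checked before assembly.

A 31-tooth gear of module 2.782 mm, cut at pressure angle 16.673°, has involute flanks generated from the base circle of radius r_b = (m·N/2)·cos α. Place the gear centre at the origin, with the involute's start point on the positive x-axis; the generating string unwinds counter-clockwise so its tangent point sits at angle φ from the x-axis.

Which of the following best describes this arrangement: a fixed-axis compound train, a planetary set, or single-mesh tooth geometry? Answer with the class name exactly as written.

class = single-mesh tooth geometry [base-circle involute, m = 2.782, 31T]
classification: single-mesh tooth geometry

single-mesh tooth geometry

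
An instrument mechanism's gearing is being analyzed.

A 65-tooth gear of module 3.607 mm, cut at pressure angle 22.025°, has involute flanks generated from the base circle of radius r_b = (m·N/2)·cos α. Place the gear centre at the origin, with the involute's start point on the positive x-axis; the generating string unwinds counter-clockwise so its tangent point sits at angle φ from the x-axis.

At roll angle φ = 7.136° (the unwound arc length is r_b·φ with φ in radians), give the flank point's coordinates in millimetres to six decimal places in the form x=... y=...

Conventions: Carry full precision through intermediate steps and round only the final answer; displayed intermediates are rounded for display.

x=109.511864 y=0.069875

recognized (one wheel, involute flank): single-mesh tooth geometry, m = 3.607, N = 65
pitch radius r_p = m·N/2 = 3.607·65/2 = 117.227500
base radius r_b = r_p·cos α = 117.227500·cos 22.025° = 108.672274
roll angle φ = 7.136° = 0.12454670 rad
x = r_b·(cos φ + φ·sin φ) = 109.511864
y = r_b·(sin φ − φ·cos φ) = 0.069875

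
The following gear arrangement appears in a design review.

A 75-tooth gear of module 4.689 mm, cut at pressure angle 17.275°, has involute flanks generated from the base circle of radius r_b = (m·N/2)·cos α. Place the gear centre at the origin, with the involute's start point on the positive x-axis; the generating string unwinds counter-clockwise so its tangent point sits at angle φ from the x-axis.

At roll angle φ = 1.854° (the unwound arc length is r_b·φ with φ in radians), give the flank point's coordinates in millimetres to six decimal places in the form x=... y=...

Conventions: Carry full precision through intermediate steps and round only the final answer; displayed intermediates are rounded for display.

topology: single-mesh involute geometry — m = 4.689, N = 75
pitch radius r_p = m·N/2 = 4.689·75/2 = 175.837500
base radius r_b = r_p·cos α = 175.837500·cos 17.275° = 167.905552
roll angle φ = 1.854° = 0.03235840 rad
x = r_b·(cos φ + φ·sin φ) = 167.993433
y = r_b·(sin φ − φ·cos φ) = 0.001896

x=167.993433 y=0.001896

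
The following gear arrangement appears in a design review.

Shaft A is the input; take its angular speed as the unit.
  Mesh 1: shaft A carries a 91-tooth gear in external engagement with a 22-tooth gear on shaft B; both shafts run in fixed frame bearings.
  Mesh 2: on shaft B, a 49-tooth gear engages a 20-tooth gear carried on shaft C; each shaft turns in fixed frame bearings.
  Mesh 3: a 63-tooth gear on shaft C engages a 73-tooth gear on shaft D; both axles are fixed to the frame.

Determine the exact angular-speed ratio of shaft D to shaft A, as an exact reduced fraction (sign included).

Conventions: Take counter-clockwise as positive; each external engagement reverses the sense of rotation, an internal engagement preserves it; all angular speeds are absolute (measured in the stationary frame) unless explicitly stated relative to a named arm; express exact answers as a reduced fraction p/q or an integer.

class = fixed-axis compound train [3 meshes; 3 ratios multiply, 3 sense flips]
mesh 1 [91T→22T]: running ratio 91/22, sense −
mesh 2 [49T→20T]: running ratio 4459/440, sense +
mesh 3 [63T→73T]: running ratio 280917/32120, sense −
ω_out/ω_in = -280917/32120

-280917/32120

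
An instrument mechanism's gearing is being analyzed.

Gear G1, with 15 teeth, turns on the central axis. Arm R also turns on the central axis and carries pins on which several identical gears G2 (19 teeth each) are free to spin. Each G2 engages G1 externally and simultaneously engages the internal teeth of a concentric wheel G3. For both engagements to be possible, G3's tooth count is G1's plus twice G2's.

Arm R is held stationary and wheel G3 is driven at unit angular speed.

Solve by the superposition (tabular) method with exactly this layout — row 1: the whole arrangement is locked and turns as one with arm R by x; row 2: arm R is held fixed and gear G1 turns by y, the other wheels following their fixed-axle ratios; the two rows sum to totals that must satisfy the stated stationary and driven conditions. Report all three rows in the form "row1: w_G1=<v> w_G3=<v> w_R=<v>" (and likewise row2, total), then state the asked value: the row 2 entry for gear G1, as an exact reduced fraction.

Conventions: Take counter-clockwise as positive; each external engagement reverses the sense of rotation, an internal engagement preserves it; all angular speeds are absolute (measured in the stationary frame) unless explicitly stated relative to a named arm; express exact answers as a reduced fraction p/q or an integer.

row1: w_G1=0 w_G3=0 w_R=0
row2: w_G1=-53/15 w_G3=1 w_R=0
total: w_G1=-53/15 w_G3=1 w_R=0
asked value: -53/15

class = planetary set [G3 = 15+2·19 = 53; Willis about the carrier]
superposition row 1 [locked train]: every member turns x
row 2 (arm held, sun turns y): ω_ring = −(15/53)·y, ω_arm = 0
boundary: total ω_arm = x = 0 and total ω_ring = x − (15/53)·y = 1  ⇒  y = -53/15, x = 0
row 2 ring = −(15/53)·(-53/15) = 1
totals (row 1 + row 2): sun 0 + (-53/15) = -53/15, ring 0 + 1 = 1, arm 0 + 0 = 0
asked cell (row2, sun) = -53/15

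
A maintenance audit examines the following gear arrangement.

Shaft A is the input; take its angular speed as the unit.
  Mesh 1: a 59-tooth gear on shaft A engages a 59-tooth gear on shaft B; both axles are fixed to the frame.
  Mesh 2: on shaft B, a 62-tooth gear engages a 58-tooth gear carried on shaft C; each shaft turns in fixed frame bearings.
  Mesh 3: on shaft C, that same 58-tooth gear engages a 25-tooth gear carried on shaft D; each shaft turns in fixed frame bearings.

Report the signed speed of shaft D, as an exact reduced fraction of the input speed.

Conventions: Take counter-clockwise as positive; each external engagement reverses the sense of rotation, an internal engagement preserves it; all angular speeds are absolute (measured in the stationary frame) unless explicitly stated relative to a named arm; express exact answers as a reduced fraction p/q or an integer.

3-mesh fixed-axis compound train (all bearings frame-fixed)
mesh 1 [59T→59T]: |ω|/ω_in = 1×59/59 = 1, sense flips to −
mesh 2 [62T→58T]: |ω|/ω_in = 1×62/58 = 31/29, sense flips to +
mesh 3 [58T→25T]: |ω|/ω_in = (31/29)×58/25 = 62/25, sense flips to −
signed output speed (× input speed) = -62/25

-62/25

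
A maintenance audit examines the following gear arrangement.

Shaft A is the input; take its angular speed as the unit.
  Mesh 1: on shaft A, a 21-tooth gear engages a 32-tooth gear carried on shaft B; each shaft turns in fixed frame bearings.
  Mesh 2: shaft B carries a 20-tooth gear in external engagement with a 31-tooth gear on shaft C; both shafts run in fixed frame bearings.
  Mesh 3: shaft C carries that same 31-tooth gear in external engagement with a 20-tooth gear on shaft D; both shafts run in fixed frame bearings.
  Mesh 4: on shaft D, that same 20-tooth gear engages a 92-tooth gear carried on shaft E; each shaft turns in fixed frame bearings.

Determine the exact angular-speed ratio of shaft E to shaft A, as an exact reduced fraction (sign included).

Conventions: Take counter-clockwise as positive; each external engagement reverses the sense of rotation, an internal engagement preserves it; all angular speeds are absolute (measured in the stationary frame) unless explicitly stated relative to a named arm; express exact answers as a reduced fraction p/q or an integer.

class = fixed-axis compound train [4 meshes; 4 ratios multiply, 4 sense flips]
mesh 1 [21T→32T]: running ratio 21/32, sense −
mesh 2 [20T→31T]: running ratio 105/248, sense +
mesh 3 [31T→20T]: running ratio 21/32, sense −
mesh 4 [20T→92T]: running ratio 105/736, sense +
ω_out/ω_in = 105/736

105/736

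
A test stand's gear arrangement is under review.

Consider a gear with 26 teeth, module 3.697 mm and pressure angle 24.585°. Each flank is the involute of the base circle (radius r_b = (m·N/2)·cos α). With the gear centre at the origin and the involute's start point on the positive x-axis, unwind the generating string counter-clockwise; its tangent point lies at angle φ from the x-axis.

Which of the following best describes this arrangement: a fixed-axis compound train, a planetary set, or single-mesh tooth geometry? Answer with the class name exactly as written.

single-mesh tooth geometry

single-mesh involute tooth geometry (26T wheel at module 3.697)
classification: single-mesh tooth geometry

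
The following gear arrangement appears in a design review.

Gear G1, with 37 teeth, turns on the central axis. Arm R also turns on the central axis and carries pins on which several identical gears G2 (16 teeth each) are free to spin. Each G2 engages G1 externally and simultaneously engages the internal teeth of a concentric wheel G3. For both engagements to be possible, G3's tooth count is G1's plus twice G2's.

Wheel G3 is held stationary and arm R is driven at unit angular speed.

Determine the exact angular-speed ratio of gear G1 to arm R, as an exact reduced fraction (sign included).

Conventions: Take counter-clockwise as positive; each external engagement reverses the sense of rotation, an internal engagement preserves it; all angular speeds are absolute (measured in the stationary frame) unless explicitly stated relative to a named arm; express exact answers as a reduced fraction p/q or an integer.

planetary set (37T centre, 16T on arm, 69T internal) — Willis relation
ring teeth: 37 + 2·16 = 69
37(ω_sun−ω_arm) = −69(ω_ring−ω_arm),  ω_ring = 0, ω_arm = 1
ω_sun = 1 − (69/37)(0−1) = 106/37
ω_out/ω_in = 106/37

106/37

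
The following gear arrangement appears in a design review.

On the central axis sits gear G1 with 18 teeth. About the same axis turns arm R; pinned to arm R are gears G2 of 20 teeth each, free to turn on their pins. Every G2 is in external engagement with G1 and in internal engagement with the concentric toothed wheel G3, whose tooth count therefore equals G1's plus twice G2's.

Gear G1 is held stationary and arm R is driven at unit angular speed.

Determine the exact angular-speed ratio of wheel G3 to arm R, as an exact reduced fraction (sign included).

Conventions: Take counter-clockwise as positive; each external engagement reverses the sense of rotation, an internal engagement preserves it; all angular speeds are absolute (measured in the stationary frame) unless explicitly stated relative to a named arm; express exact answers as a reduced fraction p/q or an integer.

38/29

topology: planetary set — G1 18T / G2 20T / G3 58T, arm = carrier (Willis)
ring teeth: 18 + 2·20 = 58
18(ω_sun−ω_arm) = −58(ω_ring−ω_arm),  ω_sun = 0, ω_arm = 1
ω_ring = 1 − (18/58)(0−1) = 38/29
ω_out/ω_in = 38/29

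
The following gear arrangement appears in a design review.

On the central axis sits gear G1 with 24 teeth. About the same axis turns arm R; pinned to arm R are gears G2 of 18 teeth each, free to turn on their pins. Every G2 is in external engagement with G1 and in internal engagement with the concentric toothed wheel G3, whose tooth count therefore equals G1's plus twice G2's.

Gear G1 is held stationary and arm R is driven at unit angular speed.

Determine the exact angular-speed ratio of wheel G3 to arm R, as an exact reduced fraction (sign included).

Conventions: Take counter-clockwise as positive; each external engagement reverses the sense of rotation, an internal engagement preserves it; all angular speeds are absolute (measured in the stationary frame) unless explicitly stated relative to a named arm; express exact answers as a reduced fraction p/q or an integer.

topology: planetary set — G1 24T / G2 18T / G3 60T, arm = carrier (Willis)
ring teeth: 24 + 2·18 = 60
24(ω_sun−ω_arm) = −60(ω_ring−ω_arm),  ω_sun = 0, ω_arm = 1
ω_ring = 1 − (24/60)(0−1) = 7/5
ω_out/ω_in = 7/5

7/5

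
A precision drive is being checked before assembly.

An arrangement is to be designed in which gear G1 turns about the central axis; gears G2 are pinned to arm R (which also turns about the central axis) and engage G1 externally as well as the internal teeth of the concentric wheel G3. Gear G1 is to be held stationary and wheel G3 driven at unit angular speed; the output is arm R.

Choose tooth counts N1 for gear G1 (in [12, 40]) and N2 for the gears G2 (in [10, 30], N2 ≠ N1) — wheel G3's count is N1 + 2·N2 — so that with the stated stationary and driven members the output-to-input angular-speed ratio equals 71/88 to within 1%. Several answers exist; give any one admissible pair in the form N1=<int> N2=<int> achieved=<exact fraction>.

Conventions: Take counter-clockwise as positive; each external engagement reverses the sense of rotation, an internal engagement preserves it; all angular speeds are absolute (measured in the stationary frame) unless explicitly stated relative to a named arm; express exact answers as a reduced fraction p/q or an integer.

N1=17 N2=27 achieved=71/88

class = planetary set [ratio 71/88 wanted; Willis about the carrier]
Willis with ω_sun = 0: ω_arm/ω_ring = N3/(N1+N3); set equal to 71/88  ⇒  N3/N1 = (71/88)/(1 − 71/88) = 71/17
N3 = N1 + 2·N2  ⇒  N2/N1 = (N3/N1 − 1)/2 = (71/17 − 1)/2 = 27/17
smallest multiple with N1 ≥ 12 and N2 ≥ 10: k = 1  ⇒  N1 = 1·17 = 17, N2 = 1·27 = 27 (N1 ≤ 40, N2 ≤ 30, N2 ≠ N1 ✓), N3 = 17 + 2·27 = 71
check: N3/(N1+N3) with N1 = 17, N3 = 71 gives 71/88; |achieved − target| = 0 ≤ 71/8800 ✓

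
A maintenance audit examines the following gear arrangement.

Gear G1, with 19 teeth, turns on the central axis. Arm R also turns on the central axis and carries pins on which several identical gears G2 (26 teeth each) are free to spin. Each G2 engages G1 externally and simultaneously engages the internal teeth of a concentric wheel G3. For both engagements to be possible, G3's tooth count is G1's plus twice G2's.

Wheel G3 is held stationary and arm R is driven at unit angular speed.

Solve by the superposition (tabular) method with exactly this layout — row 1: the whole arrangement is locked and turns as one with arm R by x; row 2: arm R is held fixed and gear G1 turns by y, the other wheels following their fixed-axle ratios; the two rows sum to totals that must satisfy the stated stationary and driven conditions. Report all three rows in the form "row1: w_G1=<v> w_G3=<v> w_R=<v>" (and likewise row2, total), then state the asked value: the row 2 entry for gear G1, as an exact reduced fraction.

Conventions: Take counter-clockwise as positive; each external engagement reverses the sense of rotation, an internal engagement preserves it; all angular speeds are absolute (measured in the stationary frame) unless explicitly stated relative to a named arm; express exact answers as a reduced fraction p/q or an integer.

planetary set (19T centre, 26T on arm, 71T internal) — Willis relation
row 1 — lock + rotate with arm: ω_sun = ω_ring = ω_arm = x
superposition row 2 [arm held]: sun y, ring −(19/71)·y, arm 0
boundary: total ω_ring = x − (19/71)·y = 0 and total ω_arm = x = 1  ⇒  y = 71/19, x = 1
row 2 ring = −(19/71)·71/19 = -1
totals (row 1 + row 2): sun 1 + 71/19 = 90/19, ring 1 + (-1) = 0, arm 1 + 0 = 1
asked cell (row2, sun) = 71/19

row1: w_G1=1 w_G3=1 w_R=1
row2: w_G1=71/19 w_G3=-1 w_R=0
total: w_G1=90/19 w_G3=0 w_R=1
asked value: 71/19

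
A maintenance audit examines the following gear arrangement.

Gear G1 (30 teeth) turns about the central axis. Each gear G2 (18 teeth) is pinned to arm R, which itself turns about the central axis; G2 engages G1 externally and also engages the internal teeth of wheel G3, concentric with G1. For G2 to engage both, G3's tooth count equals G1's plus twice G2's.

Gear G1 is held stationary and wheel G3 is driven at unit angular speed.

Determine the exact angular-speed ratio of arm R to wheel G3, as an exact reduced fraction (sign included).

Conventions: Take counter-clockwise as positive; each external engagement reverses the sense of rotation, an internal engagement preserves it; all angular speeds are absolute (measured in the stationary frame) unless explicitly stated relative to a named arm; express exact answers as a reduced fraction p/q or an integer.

11/16

recognized (axles ride arm R): planetary set, 30/18/66 teeth
ring teeth: 30 + 2·18 = 66
30(ω_sun−ω_arm) = −66(ω_ring−ω_arm),  ω_sun = 0, ω_ring = 1
30(0−ω_arm) = −66(1−ω_arm)  ⇒  96·ω_arm = 66  ⇒  ω_arm = 11/16
ω_out/ω_in = 11/16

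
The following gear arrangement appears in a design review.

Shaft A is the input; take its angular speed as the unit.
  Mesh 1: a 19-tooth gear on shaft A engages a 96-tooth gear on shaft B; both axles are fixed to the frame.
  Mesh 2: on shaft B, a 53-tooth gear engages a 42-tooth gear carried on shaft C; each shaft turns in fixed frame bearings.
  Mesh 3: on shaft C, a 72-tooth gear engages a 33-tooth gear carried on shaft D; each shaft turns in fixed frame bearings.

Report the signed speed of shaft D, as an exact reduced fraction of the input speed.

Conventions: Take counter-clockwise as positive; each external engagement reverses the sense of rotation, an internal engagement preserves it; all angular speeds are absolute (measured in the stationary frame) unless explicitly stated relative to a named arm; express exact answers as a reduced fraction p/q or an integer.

3-mesh fixed-axis compound train (all bearings frame-fixed)
mesh 1 [19T→96T]: |ω|/ω_in = 1×19/96 = 19/96, sense flips to −
mesh 2 [53T→42T]: |ω|/ω_in = (19/96)×53/42 = 1007/4032, sense flips to +
mesh 3 [72T→33T]: |ω|/ω_in = (1007/4032)×72/33 = 1007/1848, sense flips to −
signed output speed (× input speed) = -1007/1848

-1007/1848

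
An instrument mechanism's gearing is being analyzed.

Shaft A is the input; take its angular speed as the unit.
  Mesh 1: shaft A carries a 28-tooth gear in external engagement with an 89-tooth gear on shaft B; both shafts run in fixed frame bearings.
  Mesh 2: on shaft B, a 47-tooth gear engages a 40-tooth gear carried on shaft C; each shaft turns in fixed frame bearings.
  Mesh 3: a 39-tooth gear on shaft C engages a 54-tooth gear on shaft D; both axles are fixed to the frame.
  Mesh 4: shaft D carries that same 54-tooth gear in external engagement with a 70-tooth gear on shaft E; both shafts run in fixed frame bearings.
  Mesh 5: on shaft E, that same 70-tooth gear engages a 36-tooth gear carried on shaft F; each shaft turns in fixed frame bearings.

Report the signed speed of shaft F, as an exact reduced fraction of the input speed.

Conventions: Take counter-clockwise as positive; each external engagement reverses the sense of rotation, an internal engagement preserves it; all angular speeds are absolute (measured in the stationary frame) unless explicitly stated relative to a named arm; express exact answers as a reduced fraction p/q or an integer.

5-mesh fixed-axis compound train (all bearings frame-fixed)
mesh 1 [28T→89T]: |ω|/ω_in = 1×28/89 = 28/89, sense flips to −
mesh 2 [47T→40T]: |ω|/ω_in = (28/89)×47/40 = 329/890, sense flips to +
mesh 3 [39T→54T]: |ω|/ω_in = (329/890)×39/54 = 4277/16020, sense flips to −
mesh 4 [54T→70T]: |ω|/ω_in = (4277/16020)×54/70 = 1833/8900, sense flips to +
mesh 5 [70T→36T]: |ω|/ω_in = (1833/8900)×70/36 = 4277/10680, sense flips to −
signed output speed (× input speed) = -4277/10680

-4277/10680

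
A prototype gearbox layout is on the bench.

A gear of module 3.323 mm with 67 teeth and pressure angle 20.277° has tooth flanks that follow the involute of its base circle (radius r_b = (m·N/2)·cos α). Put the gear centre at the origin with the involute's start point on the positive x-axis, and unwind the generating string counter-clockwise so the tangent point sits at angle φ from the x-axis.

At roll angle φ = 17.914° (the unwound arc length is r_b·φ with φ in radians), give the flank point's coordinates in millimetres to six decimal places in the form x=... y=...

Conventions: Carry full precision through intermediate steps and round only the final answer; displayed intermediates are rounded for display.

x=109.401588 y=1.053485

class = single-mesh tooth geometry [base-circle involute, m = 3.323, 67T]
pitch radius r_p = m·N/2 = 3.323·67/2 = 111.320500
base radius r_b = r_p·cos α = 111.320500·cos 20.277° = 104.421760
roll angle φ = 17.914° = 0.31265828 rad
x = r_b·(cos φ + φ·sin φ) = 109.401588
y = r_b·(sin φ − φ·cos φ) = 1.053485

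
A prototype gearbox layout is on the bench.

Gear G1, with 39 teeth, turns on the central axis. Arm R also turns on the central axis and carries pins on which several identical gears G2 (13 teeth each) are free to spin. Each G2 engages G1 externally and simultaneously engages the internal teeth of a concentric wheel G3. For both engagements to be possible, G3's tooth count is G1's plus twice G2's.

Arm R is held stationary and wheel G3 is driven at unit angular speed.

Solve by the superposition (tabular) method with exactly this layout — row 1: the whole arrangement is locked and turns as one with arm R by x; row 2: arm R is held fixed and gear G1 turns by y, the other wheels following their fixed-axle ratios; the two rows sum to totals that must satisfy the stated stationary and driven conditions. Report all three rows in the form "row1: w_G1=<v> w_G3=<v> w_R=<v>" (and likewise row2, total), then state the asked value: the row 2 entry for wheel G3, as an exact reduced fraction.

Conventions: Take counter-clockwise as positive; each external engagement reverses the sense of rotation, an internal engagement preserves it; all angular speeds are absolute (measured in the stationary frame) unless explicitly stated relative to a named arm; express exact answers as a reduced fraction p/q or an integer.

planetary set (39T centre, 13T on arm, 65T internal) — Willis relation
row 1: whole set turns with the arm by x
superposition row 2 [arm held]: sun y, ring −(39/65)·y, arm 0
boundary: total ω_arm = x = 0 and total ω_ring = x − (39/65)·y = 1  ⇒  y = -5/3, x = 0
row 2 ring = −(39/65)·(-5/3) = 1
totals (row 1 + row 2): sun 0 + (-5/3) = -5/3, ring 0 + 1 = 1, arm 0 + 0 = 0
asked cell (row2, ring) = 1

row1: w_G1=0 w_G3=0 w_R=0
row2: w_G1=-5/3 w_G3=1 w_R=0
total: w_G1=-5/3 w_G3=1 w_R=0
asked value: 1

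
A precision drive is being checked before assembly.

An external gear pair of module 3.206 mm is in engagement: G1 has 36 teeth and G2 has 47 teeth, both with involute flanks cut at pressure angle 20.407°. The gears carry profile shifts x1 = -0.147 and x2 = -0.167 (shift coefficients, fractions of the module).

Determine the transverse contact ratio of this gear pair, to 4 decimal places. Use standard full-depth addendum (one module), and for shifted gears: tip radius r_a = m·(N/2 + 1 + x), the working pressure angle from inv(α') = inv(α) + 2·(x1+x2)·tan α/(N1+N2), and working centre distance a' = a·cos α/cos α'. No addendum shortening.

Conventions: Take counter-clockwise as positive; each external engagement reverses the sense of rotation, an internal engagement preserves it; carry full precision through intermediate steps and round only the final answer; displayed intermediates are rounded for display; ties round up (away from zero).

class = single-mesh tooth geometry [involute pair 36T × 47T, m = 3.206]
base radii: r_b1 = 54.086211, r_b2 = 70.612553
tip radii: r_a1 = 60.442718, r_a2 = 78.011598
inv(α') = inv(20.407°) + 2·(-0.147-0.167)·tan α/(36+47) = 0.01305148  ⇒  α' = 19.16110°
a' = a·cos α / cos α' = 133.0490·cos 20.407°/cos 19.16110° = 132.012325
action lengths: √(r_a1²−r_b1²) = 26.981548, √(r_a2²−r_b2²) = 33.161374
base pitch p_b = π·m·cos α = 9.439825
CR = (26.981548 + 33.161374 − 132.012325·sin 19.16110°)/9.439825 = 1.781083
contact ratio ≈ 1.7811

1.7811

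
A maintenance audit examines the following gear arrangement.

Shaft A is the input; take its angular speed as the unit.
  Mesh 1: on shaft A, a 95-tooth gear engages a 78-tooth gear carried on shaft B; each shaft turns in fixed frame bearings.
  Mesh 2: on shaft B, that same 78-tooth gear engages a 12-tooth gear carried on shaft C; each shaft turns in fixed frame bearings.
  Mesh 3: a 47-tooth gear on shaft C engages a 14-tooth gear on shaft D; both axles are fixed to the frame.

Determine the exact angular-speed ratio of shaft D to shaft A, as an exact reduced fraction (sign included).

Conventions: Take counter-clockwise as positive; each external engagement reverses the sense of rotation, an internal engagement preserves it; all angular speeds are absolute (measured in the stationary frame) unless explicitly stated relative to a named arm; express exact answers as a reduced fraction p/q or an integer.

-4465/168

class = fixed-axis compound train [3 meshes; 3 ratios multiply, 3 sense flips]
mesh 1 [95T→78T]: running ratio 95/78, sense −
mesh 2 [78T→12T]: running ratio 95/12, sense +
mesh 3 [47T→14T]: running ratio 4465/168, sense −
ω_out/ω_in = -4465/168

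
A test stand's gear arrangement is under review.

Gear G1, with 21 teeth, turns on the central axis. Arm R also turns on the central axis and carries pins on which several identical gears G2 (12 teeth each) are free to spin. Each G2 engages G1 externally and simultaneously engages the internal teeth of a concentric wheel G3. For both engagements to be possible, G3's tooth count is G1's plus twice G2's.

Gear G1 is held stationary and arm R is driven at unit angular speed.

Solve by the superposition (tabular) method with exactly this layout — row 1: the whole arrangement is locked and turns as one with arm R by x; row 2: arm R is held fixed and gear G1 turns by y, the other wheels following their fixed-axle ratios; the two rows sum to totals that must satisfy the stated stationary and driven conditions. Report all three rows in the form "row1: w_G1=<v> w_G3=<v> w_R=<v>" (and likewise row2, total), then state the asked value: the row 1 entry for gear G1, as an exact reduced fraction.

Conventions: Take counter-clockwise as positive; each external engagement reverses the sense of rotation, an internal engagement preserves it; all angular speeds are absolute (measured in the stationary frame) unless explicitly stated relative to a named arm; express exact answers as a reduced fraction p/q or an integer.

row1: w_G1=1 w_G3=1 w_R=1
row2: w_G1=-1 w_G3=7/15 w_R=0
total: w_G1=0 w_G3=22/15 w_R=1
asked value: 1

class = planetary set [G3 = 21+2·12 = 45; Willis about the carrier]
superposition row 1 [locked train]: every member turns x
row 2 (arm held, sun turns y): ω_ring = −(21/45)·y, ω_arm = 0
boundary: total ω_sun = x + y = 0 and total ω_arm = x = 1  ⇒  y = -1, x = 1
row 2 ring = −(21/45)·(-1) = 7/15
totals (row 1 + row 2): sun 1 + (-1) = 0, ring 1 + 7/15 = 22/15, arm 1 + 0 = 1
asked cell (row1, sun) = 1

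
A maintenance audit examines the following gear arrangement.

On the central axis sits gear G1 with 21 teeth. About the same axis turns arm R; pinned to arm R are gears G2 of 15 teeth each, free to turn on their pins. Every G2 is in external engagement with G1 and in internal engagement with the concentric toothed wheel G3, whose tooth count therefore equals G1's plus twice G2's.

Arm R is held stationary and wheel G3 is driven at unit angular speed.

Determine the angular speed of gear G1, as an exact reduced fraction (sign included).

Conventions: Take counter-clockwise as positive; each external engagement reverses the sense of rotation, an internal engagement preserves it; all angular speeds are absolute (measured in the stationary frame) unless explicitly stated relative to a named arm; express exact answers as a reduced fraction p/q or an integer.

-17/7

planetary set (21T centre, 15T on arm, 51T internal) — Willis relation
ring teeth: 21 + 2·15 = 51
21(ω_sun−ω_arm) = −51(ω_ring−ω_arm),  ω_arm = 0, ω_ring = 1
ω_sun = 0 − (51/21)(1−0) = -17/7
exact speed ratio = -17/7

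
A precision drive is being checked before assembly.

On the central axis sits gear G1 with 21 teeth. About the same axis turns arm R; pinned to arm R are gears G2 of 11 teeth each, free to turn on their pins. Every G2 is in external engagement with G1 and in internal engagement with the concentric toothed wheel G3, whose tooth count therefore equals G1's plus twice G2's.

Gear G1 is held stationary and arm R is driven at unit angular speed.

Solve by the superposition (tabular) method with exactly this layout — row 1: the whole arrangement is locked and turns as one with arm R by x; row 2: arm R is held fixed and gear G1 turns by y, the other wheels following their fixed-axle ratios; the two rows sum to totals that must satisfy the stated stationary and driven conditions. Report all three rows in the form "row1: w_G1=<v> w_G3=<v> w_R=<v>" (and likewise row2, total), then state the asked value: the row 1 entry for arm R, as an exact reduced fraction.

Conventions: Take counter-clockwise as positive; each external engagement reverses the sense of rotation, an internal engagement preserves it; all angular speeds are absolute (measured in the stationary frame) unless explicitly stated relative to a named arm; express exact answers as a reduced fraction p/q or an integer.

topology: planetary set — G1 21T / G2 11T / G3 43T, arm = carrier (Willis)
row 1: whole set turns with the arm by x
row 2: sun turns y, ring = −(21/43)·y, arm 0
boundary: total ω_sun = x + y = 0 and total ω_arm = x = 1  ⇒  y = -1, x = 1
row 2 ring = −(21/43)·(-1) = 21/43
totals (row 1 + row 2): sun 1 + (-1) = 0, ring 1 + 21/43 = 64/43, arm 1 + 0 = 1
asked cell (row1, arm) = 1

row1: w_G1=1 w_G3=1 w_R=1
row2: w_G1=-1 w_G3=21/43 w_R=0
total: w_G1=0 w_G3=64/43 w_R=1
asked value: 1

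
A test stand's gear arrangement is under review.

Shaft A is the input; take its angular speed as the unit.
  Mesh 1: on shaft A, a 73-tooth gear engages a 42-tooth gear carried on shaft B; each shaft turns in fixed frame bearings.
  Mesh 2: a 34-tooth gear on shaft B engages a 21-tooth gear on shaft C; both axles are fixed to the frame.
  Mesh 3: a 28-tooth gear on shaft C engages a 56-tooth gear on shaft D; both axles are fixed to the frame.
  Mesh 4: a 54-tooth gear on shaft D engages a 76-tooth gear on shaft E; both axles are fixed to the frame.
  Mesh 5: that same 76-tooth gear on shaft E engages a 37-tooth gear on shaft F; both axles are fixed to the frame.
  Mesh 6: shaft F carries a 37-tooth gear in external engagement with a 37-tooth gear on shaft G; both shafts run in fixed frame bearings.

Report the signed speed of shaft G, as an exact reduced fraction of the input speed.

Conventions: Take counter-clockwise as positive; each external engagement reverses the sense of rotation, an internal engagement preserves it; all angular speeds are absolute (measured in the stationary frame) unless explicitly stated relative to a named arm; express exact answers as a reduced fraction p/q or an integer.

3723/1813

6-mesh fixed-axis compound train (all bearings frame-fixed)
mesh 1 [73T→42T]: |ω|/ω_in = 1×73/42 = 73/42, sense flips to −
mesh 2 [34T→21T]: |ω|/ω_in = (73/42)×34/21 = 1241/441, sense flips to +
mesh 3 [28T→56T]: |ω|/ω_in = (1241/441)×28/56 = 1241/882, sense flips to −
mesh 4 [54T→76T]: |ω|/ω_in = (1241/882)×54/76 = 3723/3724, sense flips to +
mesh 5 [76T→37T]: |ω|/ω_in = (3723/3724)×76/37 = 3723/1813, sense flips to −
mesh 6 [37T→37T]: |ω|/ω_in = (3723/1813)×37/37 = 3723/1813, sense flips to +
signed output speed (× input speed) = 3723/1813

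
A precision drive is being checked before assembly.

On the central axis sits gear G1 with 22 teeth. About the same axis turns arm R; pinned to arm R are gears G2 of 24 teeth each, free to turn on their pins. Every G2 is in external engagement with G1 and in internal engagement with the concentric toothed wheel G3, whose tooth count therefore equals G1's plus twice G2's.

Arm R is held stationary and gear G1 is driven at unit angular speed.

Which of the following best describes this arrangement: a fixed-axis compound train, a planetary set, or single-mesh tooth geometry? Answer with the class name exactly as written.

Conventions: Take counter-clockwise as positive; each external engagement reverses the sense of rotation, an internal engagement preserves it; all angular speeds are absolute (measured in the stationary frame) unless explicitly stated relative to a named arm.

planetary set

class = planetary set [G3 = 22+2·24 = 70; Willis about the carrier]
classification: planetary set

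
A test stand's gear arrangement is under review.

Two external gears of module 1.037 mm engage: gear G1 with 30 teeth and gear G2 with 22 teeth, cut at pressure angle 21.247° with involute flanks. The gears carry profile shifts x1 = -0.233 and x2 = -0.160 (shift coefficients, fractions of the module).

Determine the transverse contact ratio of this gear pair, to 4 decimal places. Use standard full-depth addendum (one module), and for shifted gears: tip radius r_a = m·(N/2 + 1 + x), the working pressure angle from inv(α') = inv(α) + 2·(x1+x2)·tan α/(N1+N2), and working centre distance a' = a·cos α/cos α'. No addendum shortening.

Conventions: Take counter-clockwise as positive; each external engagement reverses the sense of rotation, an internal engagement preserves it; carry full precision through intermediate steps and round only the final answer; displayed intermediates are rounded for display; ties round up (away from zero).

1.7106

single-mesh involute tooth geometry (30T engaging 22T at module 1.037)
base radii: r_b1 = 14.497678, r_b2 = 10.631630
tip radii: r_a1 = 16.350379, r_a2 = 12.278080
inv(α') = inv(21.247°) + 2·(-0.233-0.160)·tan α/(30+22) = 0.01211121  ⇒  α' = 18.70323°
a' = a·cos α / cos α' = 26.9620·cos 21.247°/cos 18.70323° = 26.530315
action lengths: √(r_a1²−r_b1²) = 7.559910, √(r_a2²−r_b2²) = 6.141636
base pitch p_b = π·m·cos α = 3.036386
CR = (7.559910 + 6.141636 − 26.530315·sin 18.70323°)/3.036386 = 1.710641
contact ratio ≈ 1.7106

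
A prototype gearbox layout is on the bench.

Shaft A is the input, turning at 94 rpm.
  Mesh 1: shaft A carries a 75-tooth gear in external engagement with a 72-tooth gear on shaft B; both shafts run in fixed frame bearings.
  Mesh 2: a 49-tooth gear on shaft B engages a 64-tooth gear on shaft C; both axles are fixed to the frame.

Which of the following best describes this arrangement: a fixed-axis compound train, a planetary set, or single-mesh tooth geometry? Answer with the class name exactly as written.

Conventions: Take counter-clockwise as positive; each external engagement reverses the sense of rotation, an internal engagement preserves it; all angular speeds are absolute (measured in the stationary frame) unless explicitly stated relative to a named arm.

2-mesh fixed-axis compound train (all bearings frame-fixed)
classification: fixed-axis compound train

fixed-axis compound train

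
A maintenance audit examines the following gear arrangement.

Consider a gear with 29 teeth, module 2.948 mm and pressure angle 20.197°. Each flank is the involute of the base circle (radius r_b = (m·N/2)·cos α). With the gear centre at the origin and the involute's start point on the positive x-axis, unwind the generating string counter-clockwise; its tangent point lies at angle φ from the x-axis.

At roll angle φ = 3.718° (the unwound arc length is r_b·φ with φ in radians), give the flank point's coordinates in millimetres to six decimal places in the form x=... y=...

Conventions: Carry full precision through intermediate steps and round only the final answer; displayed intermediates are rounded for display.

x=40.201972 y=0.003653

topology: single-mesh involute geometry — m = 2.948, N = 29
pitch radius r_p = m·N/2 = 2.948·29/2 = 42.746000
base radius r_b = r_p·cos α = 42.746000·cos 20.197° = 40.117596
roll angle φ = 3.718° = 0.06489134 rad
x = r_b·(cos φ + φ·sin φ) = 40.201972
y = r_b·(sin φ − φ·cos φ) = 0.003653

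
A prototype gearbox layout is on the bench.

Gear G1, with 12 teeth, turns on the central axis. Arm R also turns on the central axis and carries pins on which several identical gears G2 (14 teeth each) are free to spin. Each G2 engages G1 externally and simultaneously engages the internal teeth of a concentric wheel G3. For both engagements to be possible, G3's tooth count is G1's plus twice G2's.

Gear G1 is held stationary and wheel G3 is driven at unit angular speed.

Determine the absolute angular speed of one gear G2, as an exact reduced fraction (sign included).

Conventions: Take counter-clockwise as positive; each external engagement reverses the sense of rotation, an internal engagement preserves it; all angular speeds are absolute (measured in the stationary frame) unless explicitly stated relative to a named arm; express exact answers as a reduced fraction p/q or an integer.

planetary set (12T centre, 14T on arm, 40T internal) — Willis relation
ring teeth: 12 + 2·14 = 40
12(ω_sun−ω_arm) = −40(ω_ring−ω_arm),  ω_sun = 0, ω_ring = 1
12(0−ω_arm) = −40(1−ω_arm)  ⇒  52·ω_arm = 40  ⇒  ω_arm = 10/13
sun–planet mesh: 12·(0−10/13) = −14·(ω_p−ω_arm)  ⇒  ω_p−ω_arm = 60/91
ω_p = 10/13 + 60/91 = 10/7
exact speed ratio = 10/7

10/7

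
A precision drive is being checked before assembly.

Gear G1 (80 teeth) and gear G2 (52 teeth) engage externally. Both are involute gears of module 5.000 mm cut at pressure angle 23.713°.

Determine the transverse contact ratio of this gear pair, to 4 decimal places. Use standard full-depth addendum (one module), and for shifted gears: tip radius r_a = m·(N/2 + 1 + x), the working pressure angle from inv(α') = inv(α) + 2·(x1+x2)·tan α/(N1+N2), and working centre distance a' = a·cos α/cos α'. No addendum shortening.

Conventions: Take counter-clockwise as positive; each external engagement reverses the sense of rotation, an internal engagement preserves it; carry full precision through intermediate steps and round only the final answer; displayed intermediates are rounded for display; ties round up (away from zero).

recognized (one external pair, fixed centres): single-mesh tooth geometry, m = 5.000, N1 = 80, N2 = 52
base radii: r_b1 = 183.114274, r_b2 = 119.024278
tip radii: r_a1 = 205.000000, r_a2 = 135.000000
no profile shift: α' = α, a' = a
action lengths: √(r_a1²−r_b1²) = 92.163781, √(r_a2²−r_b2²) = 63.704169
base pitch p_b = π·m·cos α = 14.381761
CR = (92.163781 + 63.704169 − 330.000000·sin 23.71300°)/14.381761 = 1.610139
contact ratio ≈ 1.6101

1.6101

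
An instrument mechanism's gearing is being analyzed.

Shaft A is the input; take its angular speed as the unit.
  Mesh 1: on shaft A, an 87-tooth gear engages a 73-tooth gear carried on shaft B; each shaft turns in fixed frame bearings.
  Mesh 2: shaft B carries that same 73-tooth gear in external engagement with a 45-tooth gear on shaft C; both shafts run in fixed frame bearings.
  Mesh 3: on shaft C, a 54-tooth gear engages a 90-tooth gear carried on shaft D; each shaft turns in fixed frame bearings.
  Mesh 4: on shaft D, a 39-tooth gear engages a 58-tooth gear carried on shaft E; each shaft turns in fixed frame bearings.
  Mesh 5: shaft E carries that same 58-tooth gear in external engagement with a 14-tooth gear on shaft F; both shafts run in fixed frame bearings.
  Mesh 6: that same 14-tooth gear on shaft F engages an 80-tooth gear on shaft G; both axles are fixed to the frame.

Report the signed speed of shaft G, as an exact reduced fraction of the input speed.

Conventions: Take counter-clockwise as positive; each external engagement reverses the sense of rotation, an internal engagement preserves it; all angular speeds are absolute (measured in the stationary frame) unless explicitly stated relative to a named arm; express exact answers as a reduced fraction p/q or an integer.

1131/2000

6-mesh fixed-axis compound train (all bearings frame-fixed)
mesh 1 [87T→73T]: |ω|/ω_in = 1×87/73 = 87/73, sense flips to −
mesh 2 [73T→45T]: |ω|/ω_in = (87/73)×73/45 = 29/15, sense flips to +
mesh 3 [54T→90T]: |ω|/ω_in = (29/15)×54/90 = 29/25, sense flips to −
mesh 4 [39T→58T]: |ω|/ω_in = (29/25)×39/58 = 39/50, sense flips to +
mesh 5 [58T→14T]: |ω|/ω_in = (39/50)×58/14 = 1131/350, sense flips to −
mesh 6 [14T→80T]: |ω|/ω_in = (1131/350)×14/80 = 1131/2000, sense flips to +
signed output speed (× input speed) = 1131/2000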